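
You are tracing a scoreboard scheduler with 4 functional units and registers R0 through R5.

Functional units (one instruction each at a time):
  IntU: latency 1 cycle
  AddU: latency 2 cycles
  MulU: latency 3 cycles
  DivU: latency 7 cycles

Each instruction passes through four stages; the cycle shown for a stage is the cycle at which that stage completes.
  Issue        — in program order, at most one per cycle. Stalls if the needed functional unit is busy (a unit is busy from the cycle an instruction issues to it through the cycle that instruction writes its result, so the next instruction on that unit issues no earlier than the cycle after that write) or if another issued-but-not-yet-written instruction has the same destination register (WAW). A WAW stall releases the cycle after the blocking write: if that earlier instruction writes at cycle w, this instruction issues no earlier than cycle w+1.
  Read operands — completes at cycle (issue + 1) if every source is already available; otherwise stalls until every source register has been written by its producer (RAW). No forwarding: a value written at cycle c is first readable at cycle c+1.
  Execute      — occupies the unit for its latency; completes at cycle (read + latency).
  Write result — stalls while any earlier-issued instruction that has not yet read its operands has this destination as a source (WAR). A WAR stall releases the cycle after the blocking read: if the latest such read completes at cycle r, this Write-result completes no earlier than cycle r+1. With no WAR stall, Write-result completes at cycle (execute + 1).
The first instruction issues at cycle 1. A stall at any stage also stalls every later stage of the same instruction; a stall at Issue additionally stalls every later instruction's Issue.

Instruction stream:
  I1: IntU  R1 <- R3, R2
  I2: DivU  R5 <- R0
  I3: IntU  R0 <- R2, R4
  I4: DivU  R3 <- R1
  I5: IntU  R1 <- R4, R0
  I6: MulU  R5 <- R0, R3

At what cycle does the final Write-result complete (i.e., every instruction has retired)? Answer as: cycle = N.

cycle = 26

t=1  issue I1 (IntU)
t=2  I1 read-ops; issue I2 (DivU)
t=3  I1 finished on IntU; I2 read-ops
t=4  I1→R1
t=5  issue I3 (IntU)
t=6  I3 read-ops
t=7  I3 finished on IntU
t=8  I3→R0
t=10  I2 finished on DivU
t=11  I2→R5
t=12  issue I4 (DivU)
t=13  I4 read-ops; issue I5 (IntU)
t=14  I5 read-ops; issue I6 (MulU)
t=15  I5 finished on IntU
t=16  I5→R1
t=20  I4 finished on DivU
t=21  I4→R3
t=22  I6 read-ops
t=25  I6 finished on MulU
t=26  I6→R5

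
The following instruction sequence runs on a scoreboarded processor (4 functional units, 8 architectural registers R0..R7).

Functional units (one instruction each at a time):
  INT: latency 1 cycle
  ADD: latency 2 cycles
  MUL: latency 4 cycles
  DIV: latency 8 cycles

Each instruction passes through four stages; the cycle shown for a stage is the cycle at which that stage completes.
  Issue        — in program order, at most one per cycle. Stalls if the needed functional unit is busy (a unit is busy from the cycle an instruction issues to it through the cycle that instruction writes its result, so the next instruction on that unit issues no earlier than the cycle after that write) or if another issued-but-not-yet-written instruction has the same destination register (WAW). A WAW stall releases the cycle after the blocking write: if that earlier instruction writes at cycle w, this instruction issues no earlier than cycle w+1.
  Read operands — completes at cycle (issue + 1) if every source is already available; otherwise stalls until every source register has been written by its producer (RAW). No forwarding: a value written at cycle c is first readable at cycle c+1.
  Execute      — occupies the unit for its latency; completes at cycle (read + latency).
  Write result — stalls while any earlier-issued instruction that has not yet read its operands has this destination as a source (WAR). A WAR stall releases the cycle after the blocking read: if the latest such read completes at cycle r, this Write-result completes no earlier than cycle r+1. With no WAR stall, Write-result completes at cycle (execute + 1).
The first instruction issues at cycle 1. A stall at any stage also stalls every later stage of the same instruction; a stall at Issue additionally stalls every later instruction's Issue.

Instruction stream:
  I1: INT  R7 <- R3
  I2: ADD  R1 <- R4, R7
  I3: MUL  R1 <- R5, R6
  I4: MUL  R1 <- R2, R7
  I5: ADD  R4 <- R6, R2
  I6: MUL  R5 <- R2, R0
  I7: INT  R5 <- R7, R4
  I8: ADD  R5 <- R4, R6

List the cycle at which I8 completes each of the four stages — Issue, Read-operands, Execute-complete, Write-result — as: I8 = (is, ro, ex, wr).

I1 -> (1, 2, 3, 4)
I2 -> (2, 5, 7, 8)  // RAW R7: wait I1 write@4
I3 -> (9, 10, 14, 15)  // WAW R1: wait I2 write@8
I4 -> (16, 17, 21, 22)  // struct: MUL busy until I3 writes@15
I5 -> (17, 18, 20, 21)
I6 -> (23, 24, 28, 29)  // struct: MUL busy until I4 writes@22
I7 -> (30, 31, 32, 33)  // WAW R5: wait I6 write@29
I8 -> (34, 35, 37, 38)  // WAW R5: wait I7 write@33

I8 = (34, 35, 37, 38)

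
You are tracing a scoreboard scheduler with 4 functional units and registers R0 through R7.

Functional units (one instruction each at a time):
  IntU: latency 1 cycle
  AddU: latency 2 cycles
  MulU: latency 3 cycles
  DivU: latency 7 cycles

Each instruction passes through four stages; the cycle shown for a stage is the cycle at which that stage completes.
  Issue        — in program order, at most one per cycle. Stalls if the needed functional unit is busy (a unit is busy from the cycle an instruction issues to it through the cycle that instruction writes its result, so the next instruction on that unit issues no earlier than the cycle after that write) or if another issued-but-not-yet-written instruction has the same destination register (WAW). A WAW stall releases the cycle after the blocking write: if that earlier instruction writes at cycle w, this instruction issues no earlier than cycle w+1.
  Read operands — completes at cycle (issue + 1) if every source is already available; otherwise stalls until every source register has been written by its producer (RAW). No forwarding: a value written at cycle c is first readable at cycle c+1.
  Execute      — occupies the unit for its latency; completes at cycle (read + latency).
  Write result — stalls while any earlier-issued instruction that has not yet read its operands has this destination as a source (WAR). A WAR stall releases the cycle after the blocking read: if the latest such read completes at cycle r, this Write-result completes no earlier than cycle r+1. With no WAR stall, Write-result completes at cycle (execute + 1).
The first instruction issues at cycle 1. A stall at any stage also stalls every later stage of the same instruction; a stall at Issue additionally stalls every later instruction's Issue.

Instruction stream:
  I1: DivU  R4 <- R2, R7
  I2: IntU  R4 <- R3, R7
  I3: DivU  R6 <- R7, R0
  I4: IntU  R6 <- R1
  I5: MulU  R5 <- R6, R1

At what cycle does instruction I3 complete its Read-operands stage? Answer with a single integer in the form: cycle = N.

I1 -> (1, 2, 9, 10)
I2 -> (11, 12, 13, 14)  // WAW R4: wait I1 write@10
I3 -> (12, 13, 20, 21)
I4 -> (22, 23, 24, 25)  // WAW R6: wait I3 write@21
I5 -> (23, 26, 29, 30)  // RAW R6: wait I4 write@25

cycle = 13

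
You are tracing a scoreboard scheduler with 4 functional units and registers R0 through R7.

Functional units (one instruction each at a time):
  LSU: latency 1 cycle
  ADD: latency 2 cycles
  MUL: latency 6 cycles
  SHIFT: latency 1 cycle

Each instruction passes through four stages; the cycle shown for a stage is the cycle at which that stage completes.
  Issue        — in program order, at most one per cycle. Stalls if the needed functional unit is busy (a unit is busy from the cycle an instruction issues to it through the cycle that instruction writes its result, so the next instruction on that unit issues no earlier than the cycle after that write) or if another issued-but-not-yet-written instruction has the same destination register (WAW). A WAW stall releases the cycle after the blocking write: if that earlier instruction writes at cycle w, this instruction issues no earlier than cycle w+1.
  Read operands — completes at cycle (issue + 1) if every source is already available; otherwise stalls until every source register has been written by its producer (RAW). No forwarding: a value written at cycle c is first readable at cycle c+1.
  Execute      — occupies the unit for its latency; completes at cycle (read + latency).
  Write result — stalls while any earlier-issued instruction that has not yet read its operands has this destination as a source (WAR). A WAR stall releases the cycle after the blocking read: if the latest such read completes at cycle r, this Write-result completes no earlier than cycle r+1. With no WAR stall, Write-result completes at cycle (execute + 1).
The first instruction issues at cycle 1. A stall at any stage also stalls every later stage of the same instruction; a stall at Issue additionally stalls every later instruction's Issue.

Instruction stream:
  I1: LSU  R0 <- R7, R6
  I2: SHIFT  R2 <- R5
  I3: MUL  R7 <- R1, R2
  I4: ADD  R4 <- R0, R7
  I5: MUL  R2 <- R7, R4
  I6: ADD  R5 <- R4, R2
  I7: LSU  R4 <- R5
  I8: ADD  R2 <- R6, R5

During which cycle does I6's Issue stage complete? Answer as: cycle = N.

cycle = 18

1) issue 1, read 2, done 3, write 4
2) issue 2, read 3, done 4, write 5
3) issue 3, read 6, done 12, write 13  <RAW R2: wait I2 write@5>
4) issue 4, read 14, done 16, write 17  <RAW R7: wait I3 write@13>
5) issue 14, read 18, done 24, write 25  <struct: MUL busy until I3 writes@13 / RAW R4: wait I4 write@17>
6) issue 18, read 26, done 28, write 29  <struct: ADD busy until I4 writes@17 / RAW R2: wait I5 write@25>
7) issue 19, read 30, done 31, write 32  <RAW R5: wait I6 write@29>
8) issue 30, read 31, done 33, write 34  <struct: ADD busy until I6 writes@29>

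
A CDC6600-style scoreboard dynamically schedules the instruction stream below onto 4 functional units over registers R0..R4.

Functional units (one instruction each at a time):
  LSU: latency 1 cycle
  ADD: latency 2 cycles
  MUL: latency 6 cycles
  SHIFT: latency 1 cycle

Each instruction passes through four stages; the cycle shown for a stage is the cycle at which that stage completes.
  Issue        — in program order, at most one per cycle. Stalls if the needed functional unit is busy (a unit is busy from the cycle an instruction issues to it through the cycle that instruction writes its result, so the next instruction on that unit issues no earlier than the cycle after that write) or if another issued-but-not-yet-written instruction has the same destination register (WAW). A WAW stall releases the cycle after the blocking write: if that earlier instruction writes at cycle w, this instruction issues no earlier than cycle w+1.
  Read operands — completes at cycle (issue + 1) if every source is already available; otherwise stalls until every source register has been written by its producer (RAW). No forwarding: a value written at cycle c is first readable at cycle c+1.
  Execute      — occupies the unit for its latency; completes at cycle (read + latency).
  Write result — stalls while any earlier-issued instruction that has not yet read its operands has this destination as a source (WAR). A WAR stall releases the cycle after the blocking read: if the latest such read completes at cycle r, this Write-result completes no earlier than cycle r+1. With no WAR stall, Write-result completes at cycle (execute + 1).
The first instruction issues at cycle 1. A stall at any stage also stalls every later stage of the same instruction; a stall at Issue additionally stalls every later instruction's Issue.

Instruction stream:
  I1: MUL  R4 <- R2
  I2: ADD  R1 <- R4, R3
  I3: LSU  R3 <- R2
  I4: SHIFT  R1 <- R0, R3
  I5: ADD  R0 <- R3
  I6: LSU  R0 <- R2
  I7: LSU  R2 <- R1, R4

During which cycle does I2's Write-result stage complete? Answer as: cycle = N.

cycle = 13

t=1  I1 issues→MUL
t=2  I1 reads; I2 issues→ADD
t=3  I3 issues→LSU
t=4  I3 reads
t=5  I3 exec-done
t=8  I1 exec-done
t=9  I1 writes R4
t=10  I2 reads
t=11  I3 writes R3
t=12  I2 exec-done
t=13  I2 writes R1
t=14  I4 issues→SHIFT
t=15  I4 reads; I5 issues→ADD
t=16  I4 exec-done; I5 reads
t=17  I4 writes R1
t=18  I5 exec-done
t=19  I5 writes R0
t=20  I6 issues→LSU
t=21  I6 reads
t=22  I6 exec-done
t=23  I6 writes R0
t=24  I7 issues→LSU
t=25  I7 reads
t=26  I7 exec-done
t=27  I7 writes R2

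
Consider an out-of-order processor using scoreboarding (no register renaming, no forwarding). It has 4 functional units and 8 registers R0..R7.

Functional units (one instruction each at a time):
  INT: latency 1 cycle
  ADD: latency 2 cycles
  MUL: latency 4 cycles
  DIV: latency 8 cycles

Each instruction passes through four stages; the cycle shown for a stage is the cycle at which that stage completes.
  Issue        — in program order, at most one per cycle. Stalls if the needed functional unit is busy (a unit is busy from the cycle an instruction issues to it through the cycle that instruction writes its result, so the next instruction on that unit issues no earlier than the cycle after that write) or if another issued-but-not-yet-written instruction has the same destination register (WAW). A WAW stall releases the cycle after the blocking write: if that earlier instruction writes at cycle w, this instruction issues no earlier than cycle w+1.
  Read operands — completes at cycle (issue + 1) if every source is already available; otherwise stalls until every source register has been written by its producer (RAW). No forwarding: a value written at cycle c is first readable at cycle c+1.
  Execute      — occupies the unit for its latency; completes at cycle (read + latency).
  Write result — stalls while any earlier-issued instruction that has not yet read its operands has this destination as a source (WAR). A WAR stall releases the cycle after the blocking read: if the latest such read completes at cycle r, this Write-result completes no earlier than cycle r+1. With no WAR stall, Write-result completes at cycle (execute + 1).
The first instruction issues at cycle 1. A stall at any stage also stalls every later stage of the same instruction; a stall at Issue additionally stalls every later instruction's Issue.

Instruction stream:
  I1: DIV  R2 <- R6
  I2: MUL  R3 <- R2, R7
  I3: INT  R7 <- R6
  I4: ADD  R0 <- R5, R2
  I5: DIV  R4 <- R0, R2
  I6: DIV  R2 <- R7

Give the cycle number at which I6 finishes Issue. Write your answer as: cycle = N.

cycle = 26

[I1] 1/2/10/11
[I2] 2/12/16/17  (RAW R2: wait I1 write@11)
[I3] 3/4/5/13  (WAR R7: wait I2 read@12)
[I4] 4/12/14/15  (RAW R2: wait I1 write@11)
[I5] 12/16/24/25  (struct: DIV busy until I1 writes@11; RAW R0: wait I4 write@15)
[I6] 26/27/35/36  (struct: DIV busy until I5 writes@25)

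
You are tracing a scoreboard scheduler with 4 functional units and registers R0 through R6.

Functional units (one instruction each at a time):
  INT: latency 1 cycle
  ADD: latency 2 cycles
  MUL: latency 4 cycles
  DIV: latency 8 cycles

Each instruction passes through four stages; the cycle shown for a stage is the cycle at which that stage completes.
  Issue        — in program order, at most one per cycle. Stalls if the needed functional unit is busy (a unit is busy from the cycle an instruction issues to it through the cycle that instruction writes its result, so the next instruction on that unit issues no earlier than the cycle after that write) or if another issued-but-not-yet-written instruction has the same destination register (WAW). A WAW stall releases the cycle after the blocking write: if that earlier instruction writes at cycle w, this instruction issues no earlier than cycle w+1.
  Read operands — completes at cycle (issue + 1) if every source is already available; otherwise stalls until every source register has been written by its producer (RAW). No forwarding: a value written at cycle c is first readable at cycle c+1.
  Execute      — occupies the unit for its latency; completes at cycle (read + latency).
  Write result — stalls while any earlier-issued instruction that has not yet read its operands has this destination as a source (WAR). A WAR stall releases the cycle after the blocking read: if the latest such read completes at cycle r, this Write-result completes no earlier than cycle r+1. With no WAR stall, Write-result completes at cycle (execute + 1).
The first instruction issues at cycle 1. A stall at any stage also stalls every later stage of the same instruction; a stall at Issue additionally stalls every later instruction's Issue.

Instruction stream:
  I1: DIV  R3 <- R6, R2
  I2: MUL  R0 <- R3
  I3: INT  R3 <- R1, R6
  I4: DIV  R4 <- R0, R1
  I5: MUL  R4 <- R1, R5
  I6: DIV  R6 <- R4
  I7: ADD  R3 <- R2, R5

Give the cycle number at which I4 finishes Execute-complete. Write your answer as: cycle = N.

cycle = 26

[1] I1 dispatched to DIV
[2] I1 operands ready, I2 dispatched to MUL
[10] I1 complete
[11] R3←I1
[12] I2 operands ready, I3 dispatched to INT
[13] I3 operands ready, I4 dispatched to DIV
[14] I3 complete
[15] R3←I3
[16] I2 complete
[17] R0←I2
[18] I4 operands ready
[26] I4 complete
[27] R4←I4
[28] I5 dispatched to MUL
[29] I5 operands ready, I6 dispatched to DIV
[30] I7 dispatched to ADD
[31] I7 operands ready
[33] I5 complete, I7 complete
[34] R4←I5, R3←I7
[35] I6 operands ready
[43] I6 complete
[44] R6←I6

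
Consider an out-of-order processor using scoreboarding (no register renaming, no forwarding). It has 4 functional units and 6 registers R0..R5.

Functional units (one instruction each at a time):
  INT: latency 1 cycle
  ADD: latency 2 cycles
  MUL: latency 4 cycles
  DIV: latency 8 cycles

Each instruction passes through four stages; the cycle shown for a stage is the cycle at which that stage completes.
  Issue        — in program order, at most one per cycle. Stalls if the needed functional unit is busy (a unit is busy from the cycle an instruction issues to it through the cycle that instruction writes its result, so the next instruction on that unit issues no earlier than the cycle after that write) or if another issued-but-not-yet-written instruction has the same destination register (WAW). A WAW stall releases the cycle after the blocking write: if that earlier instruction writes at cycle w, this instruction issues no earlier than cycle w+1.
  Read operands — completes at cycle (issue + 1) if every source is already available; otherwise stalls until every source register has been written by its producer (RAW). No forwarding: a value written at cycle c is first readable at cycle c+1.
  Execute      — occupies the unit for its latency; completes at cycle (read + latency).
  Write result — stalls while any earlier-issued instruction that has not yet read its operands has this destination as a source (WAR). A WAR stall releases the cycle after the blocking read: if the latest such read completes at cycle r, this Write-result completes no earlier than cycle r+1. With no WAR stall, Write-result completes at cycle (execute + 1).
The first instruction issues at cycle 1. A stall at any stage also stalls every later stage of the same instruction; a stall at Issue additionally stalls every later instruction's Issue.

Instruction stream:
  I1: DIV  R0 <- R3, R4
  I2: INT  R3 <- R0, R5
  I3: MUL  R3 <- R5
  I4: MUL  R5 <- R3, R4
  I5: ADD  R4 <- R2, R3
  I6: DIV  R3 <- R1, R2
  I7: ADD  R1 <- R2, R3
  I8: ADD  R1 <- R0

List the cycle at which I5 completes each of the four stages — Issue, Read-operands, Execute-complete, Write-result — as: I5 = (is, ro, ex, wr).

  I1 | 1 | 2 | 10 | 11
  I2 | 2 | 12 | 13 | 14   RAW R0: wait I1 write@11
  I3 | 15 | 16 | 20 | 21   WAW R3: wait I2 write@14
  I4 | 22 | 23 | 27 | 28   struct: MUL busy until I3 writes@21
  I5 | 23 | 24 | 26 | 27
  I6 | 24 | 25 | 33 | 34
  I7 | 28 | 35 | 37 | 38   struct: ADD busy until I5 writes@27 · RAW R3: wait I6 write@34
  I8 | 39 | 40 | 42 | 43   struct: ADD busy until I7 writes@38

I5 = (23, 24, 26, 27)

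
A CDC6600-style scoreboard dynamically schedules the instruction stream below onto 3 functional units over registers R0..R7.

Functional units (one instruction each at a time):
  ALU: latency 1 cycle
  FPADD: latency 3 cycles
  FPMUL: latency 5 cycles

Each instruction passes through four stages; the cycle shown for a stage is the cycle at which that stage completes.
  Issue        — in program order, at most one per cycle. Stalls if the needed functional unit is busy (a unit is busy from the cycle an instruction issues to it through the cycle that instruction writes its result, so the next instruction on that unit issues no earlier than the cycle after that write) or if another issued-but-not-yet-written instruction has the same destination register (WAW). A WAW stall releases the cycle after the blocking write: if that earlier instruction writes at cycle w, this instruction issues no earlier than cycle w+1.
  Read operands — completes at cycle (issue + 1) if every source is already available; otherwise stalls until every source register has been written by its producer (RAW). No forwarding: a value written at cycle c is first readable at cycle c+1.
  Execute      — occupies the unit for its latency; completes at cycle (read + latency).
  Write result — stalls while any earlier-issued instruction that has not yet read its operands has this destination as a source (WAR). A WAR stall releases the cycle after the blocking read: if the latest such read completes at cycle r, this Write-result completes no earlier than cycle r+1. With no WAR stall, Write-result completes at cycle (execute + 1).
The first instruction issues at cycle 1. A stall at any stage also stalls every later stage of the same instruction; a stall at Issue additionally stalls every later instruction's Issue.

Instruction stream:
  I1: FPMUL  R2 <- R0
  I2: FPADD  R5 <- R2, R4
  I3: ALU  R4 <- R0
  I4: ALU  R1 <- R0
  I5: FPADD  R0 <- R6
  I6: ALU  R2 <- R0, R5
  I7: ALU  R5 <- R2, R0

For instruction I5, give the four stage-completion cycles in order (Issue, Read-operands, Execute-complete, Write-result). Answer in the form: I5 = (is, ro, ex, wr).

t=1  I1 issues→FPMUL
t=2  I1 reads | I2 issues→FPADD
t=3  I3 issues→ALU
t=4  I3 reads
t=5  I3 exec-done
t=7  I1 exec-done
t=8  I1 writes R2
t=9  I2 reads
t=10  I3 writes R4
t=11  I4 issues→ALU
t=12  I2 exec-done | I4 reads
t=13  I2 writes R5 | I4 exec-done
t=14  I4 writes R1 | I5 issues→FPADD
t=15  I5 reads | I6 issues→ALU
t=18  I5 exec-done
t=19  I5 writes R0
t=20  I6 reads
t=21  I6 exec-done
t=22  I6 writes R2
t=23  I7 issues→ALU
t=24  I7 reads
t=25  I7 exec-done
t=26  I7 writes R5

I5 = (14, 15, 18, 19)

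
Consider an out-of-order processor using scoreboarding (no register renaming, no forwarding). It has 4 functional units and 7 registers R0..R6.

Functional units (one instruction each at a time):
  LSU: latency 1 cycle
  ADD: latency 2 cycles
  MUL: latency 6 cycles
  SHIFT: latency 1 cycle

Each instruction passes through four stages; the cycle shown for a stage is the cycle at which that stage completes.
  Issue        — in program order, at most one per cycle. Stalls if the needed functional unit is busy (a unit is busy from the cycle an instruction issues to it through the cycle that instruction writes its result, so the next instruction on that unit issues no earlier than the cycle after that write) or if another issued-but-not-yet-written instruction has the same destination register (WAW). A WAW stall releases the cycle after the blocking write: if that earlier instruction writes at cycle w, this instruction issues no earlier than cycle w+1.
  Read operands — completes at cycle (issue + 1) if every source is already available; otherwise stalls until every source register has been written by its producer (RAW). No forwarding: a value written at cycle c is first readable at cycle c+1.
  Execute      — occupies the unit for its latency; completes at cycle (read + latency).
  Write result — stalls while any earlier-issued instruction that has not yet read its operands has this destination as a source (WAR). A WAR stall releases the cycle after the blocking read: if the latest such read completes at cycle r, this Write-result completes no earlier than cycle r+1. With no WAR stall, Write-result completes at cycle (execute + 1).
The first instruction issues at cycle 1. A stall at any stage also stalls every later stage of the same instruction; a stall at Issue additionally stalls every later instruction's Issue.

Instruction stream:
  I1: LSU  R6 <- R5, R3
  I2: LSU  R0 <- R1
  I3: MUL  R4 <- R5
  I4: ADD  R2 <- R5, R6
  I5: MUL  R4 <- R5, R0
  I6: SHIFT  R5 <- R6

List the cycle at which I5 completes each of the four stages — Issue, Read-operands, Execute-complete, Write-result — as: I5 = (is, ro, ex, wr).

t=1  I1 dispatched to LSU
t=2  I1 operands ready
t=3  I1 complete
t=4  R6←I1
t=5  I2 dispatched to LSU
t=6  I2 operands ready | I3 dispatched to MUL
t=7  I2 complete | I3 operands ready | I4 dispatched to ADD
t=8  R0←I2 | I4 operands ready
t=10  I4 complete
t=11  R2←I4
t=13  I3 complete
t=14  R4←I3
t=15  I5 dispatched to MUL
t=16  I5 operands ready | I6 dispatched to SHIFT
t=17  I6 operands ready
t=18  I6 complete
t=19  R5←I6
t=22  I5 complete
t=23  R4←I5

I5 = (15, 16, 22, 23)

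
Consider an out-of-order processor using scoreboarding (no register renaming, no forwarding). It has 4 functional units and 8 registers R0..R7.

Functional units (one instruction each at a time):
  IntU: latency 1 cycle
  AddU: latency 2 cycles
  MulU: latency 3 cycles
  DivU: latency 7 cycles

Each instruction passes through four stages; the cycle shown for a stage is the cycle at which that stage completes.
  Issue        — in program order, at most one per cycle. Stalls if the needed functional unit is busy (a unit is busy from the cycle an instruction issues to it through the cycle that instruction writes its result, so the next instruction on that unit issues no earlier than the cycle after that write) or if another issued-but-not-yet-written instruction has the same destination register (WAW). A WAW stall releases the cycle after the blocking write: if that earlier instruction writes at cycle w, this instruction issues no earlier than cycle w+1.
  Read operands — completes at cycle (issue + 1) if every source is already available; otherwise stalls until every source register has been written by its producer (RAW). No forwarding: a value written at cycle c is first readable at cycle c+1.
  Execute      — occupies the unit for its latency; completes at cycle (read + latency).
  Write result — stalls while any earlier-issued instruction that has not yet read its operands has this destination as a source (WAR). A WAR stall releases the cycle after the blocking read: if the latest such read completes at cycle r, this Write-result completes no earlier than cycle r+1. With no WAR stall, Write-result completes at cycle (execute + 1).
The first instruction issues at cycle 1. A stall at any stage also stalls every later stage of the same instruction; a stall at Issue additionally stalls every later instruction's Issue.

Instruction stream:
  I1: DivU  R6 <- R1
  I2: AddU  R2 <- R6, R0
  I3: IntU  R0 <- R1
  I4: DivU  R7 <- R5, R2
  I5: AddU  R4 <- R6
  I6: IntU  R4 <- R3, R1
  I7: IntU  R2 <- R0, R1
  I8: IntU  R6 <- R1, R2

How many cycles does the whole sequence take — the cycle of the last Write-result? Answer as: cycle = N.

cycle = 31

I1 -> (1, 2, 9, 10)
I2 -> (2, 11, 13, 14)  // RAW R6: wait I1 write@10
I3 -> (3, 4, 5, 12)  // WAR R0: wait I2 read@11
I4 -> (11, 15, 22, 23)  // struct: DivU busy until I1 writes@10, RAW R2: wait I2 write@14
I5 -> (15, 16, 18, 19)  // struct: AddU busy until I2 writes@14
I6 -> (20, 21, 22, 23)  // WAW R4: wait I5 write@19
I7 -> (24, 25, 26, 27)  // struct: IntU busy until I6 writes@23
I8 -> (28, 29, 30, 31)  // struct: IntU busy until I7 writes@27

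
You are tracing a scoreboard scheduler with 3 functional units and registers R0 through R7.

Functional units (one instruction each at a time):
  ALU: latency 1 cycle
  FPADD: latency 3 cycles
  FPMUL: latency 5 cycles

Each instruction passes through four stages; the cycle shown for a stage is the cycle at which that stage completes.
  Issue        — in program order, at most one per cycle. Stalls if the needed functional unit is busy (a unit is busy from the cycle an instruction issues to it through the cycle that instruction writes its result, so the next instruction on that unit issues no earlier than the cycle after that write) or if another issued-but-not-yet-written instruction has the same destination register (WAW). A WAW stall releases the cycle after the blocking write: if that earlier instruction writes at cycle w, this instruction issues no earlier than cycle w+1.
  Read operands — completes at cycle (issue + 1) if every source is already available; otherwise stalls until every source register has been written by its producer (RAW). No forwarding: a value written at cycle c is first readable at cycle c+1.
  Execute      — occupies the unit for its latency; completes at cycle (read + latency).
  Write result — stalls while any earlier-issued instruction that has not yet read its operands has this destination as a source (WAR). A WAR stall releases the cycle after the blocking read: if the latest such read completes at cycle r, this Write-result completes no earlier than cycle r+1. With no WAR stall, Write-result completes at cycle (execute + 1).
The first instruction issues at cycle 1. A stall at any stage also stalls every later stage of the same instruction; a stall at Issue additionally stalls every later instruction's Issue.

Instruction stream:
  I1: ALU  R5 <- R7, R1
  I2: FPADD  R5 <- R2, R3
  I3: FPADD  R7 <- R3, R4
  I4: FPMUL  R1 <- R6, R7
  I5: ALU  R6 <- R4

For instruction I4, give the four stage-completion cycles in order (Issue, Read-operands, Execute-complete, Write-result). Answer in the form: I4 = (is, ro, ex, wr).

I4 = (12, 17, 22, 23)

c1: I1 dispatched to ALU
c2: I1 operands ready
c3: I1 complete
c4: R5←I1
c5: I2 dispatched to FPADD
c6: I2 operands ready
c9: I2 complete
c10: R5←I2
c11: I3 dispatched to FPADD
c12: I3 operands ready, I4 dispatched to FPMUL
c13: I5 dispatched to ALU
c14: I5 operands ready
c15: I3 complete, I5 complete
c16: R7←I3
c17: I4 operands ready
c18: R6←I5
c22: I4 complete
c23: R1←I4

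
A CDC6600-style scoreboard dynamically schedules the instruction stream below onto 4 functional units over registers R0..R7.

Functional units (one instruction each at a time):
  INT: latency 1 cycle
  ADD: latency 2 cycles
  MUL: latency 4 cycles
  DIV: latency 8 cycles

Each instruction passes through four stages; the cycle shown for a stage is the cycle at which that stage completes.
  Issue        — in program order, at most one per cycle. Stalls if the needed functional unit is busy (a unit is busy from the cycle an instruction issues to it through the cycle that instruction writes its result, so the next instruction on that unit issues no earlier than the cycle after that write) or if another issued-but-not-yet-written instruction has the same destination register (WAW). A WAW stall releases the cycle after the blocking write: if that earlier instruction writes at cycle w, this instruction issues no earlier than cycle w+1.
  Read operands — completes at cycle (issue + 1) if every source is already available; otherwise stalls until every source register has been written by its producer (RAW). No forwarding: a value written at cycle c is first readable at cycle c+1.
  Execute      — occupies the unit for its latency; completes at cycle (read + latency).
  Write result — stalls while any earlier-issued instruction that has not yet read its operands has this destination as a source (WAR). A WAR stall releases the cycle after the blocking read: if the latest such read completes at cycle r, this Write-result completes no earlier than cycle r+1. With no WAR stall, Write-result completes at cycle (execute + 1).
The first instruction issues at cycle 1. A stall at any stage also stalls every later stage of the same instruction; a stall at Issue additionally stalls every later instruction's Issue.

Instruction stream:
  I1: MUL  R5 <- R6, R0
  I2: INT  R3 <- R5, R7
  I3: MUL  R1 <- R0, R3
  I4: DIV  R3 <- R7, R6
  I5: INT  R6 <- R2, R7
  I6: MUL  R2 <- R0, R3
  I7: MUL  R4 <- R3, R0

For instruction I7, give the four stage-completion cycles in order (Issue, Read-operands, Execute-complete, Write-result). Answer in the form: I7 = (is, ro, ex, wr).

t=1  I1→MUL
t=2  I1 RO, I2→INT
t=6  I1 EX
t=7  I1 WR R5
t=8  I2 RO, I3→MUL
t=9  I2 EX
t=10  I2 WR R3
t=11  I3 RO, I4→DIV
t=12  I4 RO, I5→INT
t=13  I5 RO
t=14  I5 EX
t=15  I3 EX, I5 WR R6
t=16  I3 WR R1
t=17  I6→MUL
t=20  I4 EX
t=21  I4 WR R3
t=22  I6 RO
t=26  I6 EX
t=27  I6 WR R2
t=28  I7→MUL
t=29  I7 RO
t=33  I7 EX
t=34  I7 WR R4

I7 = (28, 29, 33, 34)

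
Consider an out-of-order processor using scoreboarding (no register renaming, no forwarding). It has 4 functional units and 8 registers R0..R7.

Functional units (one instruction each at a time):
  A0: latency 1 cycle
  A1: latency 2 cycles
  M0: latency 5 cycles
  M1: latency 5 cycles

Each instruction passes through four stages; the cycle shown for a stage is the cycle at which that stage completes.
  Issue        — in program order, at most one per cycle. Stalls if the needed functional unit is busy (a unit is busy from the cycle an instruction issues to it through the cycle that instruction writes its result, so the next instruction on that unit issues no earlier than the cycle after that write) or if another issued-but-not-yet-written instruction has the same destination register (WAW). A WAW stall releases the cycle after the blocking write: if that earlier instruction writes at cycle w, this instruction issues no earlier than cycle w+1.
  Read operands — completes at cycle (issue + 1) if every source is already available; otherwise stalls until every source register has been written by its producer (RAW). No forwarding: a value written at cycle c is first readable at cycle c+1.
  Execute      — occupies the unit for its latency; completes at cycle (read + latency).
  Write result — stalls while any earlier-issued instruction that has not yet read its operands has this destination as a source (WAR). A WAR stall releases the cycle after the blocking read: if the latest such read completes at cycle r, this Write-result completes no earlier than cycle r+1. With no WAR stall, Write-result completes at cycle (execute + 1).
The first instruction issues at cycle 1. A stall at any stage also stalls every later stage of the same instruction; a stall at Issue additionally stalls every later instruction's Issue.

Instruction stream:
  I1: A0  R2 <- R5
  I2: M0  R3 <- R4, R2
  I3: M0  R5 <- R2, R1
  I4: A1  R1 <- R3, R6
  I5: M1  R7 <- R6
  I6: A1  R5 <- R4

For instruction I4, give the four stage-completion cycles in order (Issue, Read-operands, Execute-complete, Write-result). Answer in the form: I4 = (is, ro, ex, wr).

  I1 | 1 | 2 | 3 | 4
  I2 | 2 | 5 | 10 | 11   RAW R2: wait I1 write@4
  I3 | 12 | 13 | 18 | 19   struct: M0 busy until I2 writes@11
  I4 | 13 | 14 | 16 | 17
  I5 | 14 | 15 | 20 | 21
  I6 | 20 | 21 | 23 | 24   WAW R5: wait I3 write@19

I4 = (13, 14, 16, 17)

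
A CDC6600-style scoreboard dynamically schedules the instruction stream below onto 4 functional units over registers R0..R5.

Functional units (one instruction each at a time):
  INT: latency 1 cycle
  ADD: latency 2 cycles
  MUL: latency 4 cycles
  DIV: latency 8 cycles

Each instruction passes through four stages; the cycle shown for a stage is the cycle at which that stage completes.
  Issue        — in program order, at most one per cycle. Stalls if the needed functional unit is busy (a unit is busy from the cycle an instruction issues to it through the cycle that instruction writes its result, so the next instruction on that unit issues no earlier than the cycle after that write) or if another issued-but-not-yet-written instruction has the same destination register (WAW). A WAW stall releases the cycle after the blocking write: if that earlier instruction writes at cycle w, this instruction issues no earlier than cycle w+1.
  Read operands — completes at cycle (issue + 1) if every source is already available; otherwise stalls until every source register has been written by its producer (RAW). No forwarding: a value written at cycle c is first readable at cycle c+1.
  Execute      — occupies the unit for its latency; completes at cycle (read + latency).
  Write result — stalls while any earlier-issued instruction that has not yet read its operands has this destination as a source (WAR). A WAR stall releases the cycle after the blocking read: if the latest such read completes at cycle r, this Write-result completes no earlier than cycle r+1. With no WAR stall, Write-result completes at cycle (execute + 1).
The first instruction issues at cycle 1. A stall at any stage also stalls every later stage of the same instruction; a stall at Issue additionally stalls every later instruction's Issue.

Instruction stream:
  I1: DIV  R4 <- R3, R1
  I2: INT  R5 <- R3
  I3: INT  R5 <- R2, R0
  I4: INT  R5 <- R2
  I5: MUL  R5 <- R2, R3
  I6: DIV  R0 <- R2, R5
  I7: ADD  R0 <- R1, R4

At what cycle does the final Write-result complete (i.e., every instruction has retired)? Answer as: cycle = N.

cycle = 35

cycle 1: issue I1 (DIV)
cycle 2: I1 read-ops, issue I2 (INT)
cycle 3: I2 read-ops
cycle 4: I2 finished on INT
cycle 5: I2→R5
cycle 6: issue I3 (INT)
cycle 7: I3 read-ops
cycle 8: I3 finished on INT
cycle 9: I3→R5
cycle 10: I1 finished on DIV, issue I4 (INT)
cycle 11: I1→R4, I4 read-ops
cycle 12: I4 finished on INT
cycle 13: I4→R5
cycle 14: issue I5 (MUL)
cycle 15: I5 read-ops, issue I6 (DIV)
cycle 19: I5 finished on MUL
cycle 20: I5→R5
cycle 21: I6 read-ops
cycle 29: I6 finished on DIV
cycle 30: I6→R0
cycle 31: issue I7 (ADD)
cycle 32: I7 read-ops
cycle 34: I7 finished on ADD
cycle 35: I7→R0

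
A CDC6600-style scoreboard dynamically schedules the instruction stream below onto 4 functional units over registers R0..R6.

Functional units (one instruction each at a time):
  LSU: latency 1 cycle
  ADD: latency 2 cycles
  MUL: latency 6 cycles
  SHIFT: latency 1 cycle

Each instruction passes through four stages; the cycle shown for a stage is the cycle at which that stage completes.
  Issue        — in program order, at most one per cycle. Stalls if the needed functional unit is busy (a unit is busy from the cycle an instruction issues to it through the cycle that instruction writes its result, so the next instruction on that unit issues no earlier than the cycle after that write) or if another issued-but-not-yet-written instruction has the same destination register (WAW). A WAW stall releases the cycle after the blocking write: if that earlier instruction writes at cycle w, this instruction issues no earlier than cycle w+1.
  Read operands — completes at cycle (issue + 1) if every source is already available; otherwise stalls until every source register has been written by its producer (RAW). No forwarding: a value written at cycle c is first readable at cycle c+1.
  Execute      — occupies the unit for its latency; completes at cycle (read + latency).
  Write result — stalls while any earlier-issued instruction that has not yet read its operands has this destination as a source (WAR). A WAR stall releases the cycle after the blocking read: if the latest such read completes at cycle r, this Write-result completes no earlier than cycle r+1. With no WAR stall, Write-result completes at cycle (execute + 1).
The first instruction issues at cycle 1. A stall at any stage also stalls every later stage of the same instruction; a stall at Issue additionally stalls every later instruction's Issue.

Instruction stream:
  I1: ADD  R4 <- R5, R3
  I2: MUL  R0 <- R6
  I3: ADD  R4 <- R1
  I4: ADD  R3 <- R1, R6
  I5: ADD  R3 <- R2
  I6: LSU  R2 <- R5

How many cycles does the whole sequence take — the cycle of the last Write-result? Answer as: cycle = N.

cycle = 20

[1] I1 dispatched to ADD
[2] I1 operands ready | I2 dispatched to MUL
[3] I2 operands ready
[4] I1 complete
[5] R4←I1
[6] I3 dispatched to ADD
[7] I3 operands ready
[9] I2 complete | I3 complete
[10] R0←I2 | R4←I3
[11] I4 dispatched to ADD
[12] I4 operands ready
[14] I4 complete
[15] R3←I4
[16] I5 dispatched to ADD
[17] I5 operands ready | I6 dispatched to LSU
[18] I6 operands ready
[19] I5 complete | I6 complete
[20] R3←I5 | R2←I6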